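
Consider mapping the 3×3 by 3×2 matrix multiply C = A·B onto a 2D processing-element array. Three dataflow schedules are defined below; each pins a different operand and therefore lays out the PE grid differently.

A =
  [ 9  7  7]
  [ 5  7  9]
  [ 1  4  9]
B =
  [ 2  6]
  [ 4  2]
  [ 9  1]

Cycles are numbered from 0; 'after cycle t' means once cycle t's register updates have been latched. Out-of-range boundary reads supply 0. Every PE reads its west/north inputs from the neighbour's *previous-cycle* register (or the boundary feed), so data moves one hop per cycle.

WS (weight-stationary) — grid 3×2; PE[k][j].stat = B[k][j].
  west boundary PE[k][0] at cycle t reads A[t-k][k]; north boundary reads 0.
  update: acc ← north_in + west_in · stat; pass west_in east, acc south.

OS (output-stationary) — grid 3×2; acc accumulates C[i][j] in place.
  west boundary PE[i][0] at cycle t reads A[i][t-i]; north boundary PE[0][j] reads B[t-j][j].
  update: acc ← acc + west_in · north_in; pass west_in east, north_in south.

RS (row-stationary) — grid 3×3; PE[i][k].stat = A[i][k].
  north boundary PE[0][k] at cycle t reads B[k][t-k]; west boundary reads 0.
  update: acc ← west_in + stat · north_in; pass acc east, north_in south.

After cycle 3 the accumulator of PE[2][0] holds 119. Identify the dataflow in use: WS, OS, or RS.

— WS: 3×2; PE[2][0] trace:
  [0] (2,0) acc=0 (h:0 v:0)
  [1] (2,0) acc=0 (h:0 v:0)
  [2] (2,0) acc=109 (h:7 v:109)
  [3] (2,0) acc=119 (h:9 v:119)
— OS: 3×2; PE[2][0] trace:
  [0] (2,0) acc=0 (h:0 v:0)
  [1] (2,0) acc=0 (h:0 v:0)
  [2] (2,0) acc=2 (h:1 v:2)
  [3] (2,0) acc=18 (h:4 v:4)
— RS: 3×3; PE[2][0] trace:
  [0] (2,0) acc=0 (h:0 v:0)
  [1] (2,0) acc=0 (h:0 v:0)
  [2] (2,0) acc=2 (h:2 v:2)
  [3] (2,0) acc=6 (h:6 v:6)

dataflow = WS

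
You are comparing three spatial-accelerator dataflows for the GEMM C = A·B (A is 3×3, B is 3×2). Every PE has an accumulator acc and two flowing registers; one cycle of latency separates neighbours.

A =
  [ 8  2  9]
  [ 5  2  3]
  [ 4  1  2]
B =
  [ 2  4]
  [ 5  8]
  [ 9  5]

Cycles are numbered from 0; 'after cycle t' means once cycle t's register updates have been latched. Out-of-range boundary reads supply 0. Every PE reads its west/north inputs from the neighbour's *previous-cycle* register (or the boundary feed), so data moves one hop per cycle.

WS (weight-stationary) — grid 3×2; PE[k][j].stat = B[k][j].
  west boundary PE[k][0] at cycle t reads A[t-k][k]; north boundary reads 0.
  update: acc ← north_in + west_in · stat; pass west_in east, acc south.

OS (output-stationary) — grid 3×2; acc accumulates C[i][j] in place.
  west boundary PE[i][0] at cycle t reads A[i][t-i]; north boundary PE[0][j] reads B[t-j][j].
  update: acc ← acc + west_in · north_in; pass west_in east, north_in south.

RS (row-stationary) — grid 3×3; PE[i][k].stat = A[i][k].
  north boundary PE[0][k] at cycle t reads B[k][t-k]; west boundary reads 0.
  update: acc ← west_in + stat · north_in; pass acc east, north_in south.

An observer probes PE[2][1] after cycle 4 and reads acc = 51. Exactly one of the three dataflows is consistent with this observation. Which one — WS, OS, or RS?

dataflow = WS

WS [3×2] PE[2][1] across cycles:
  t=0 PE[2][1]: acc=0 h=0 v=0
  t=1 PE[2][1]: acc=0 h=0 v=0
  t=2 PE[2][1]: acc=0 h=0 v=0
  t=3 PE[2][1]: acc=93 h=9 v=93
  t=4 PE[2][1]: acc=51 h=3 v=51
OS [3×2] PE[2][1] across cycles:
  t=0 PE[2][1]: acc=0 h=0 v=0
  t=1 PE[2][1]: acc=0 h=0 v=0
  t=2 PE[2][1]: acc=0 h=0 v=0
  t=3 PE[2][1]: acc=16 h=4 v=4
  t=4 PE[2][1]: acc=24 h=1 v=8
RS [3×3] PE[2][1] across cycles:
  t=0 PE[2][1]: acc=0 h=0 v=0
  t=1 PE[2][1]: acc=0 h=0 v=0
  t=2 PE[2][1]: acc=0 h=0 v=0
  t=3 PE[2][1]: acc=13 h=13 v=5
  t=4 PE[2][1]: acc=24 h=24 v=8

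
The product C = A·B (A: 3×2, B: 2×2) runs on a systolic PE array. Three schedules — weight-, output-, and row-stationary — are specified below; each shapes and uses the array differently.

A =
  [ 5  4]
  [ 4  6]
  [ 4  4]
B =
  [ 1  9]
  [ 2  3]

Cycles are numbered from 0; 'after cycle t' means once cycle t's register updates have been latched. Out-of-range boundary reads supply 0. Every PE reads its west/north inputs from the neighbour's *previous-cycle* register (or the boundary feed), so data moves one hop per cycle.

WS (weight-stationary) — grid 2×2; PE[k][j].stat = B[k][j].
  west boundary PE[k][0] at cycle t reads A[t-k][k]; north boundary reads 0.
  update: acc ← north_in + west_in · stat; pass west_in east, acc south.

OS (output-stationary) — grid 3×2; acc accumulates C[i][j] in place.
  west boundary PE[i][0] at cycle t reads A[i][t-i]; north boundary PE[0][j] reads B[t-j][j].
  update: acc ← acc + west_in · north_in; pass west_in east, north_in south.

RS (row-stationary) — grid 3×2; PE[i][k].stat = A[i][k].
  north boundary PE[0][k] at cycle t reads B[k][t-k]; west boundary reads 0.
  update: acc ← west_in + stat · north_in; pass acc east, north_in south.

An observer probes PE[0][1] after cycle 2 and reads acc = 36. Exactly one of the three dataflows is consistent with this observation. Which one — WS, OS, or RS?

Under WS (2×2), PE[0][1]:
  cycle 0: PE[0][1] → acc 0, east 0, south 0
  cycle 1: PE[0][1] → acc 45, east 5, south 45
  cycle 2: PE[0][1] → acc 36, east 4, south 36
Under OS (3×2), PE[0][1]:
  cycle 0: PE[0][1] → acc 0, east 0, south 0
  cycle 1: PE[0][1] → acc 45, east 5, south 9
  cycle 2: PE[0][1] → acc 57, east 4, south 3
Under RS (3×2), PE[0][1]:
  cycle 0: PE[0][1] → acc 0, east 0, south 0
  cycle 1: PE[0][1] → acc 13, east 13, south 2
  cycle 2: PE[0][1] → acc 57, east 57, south 3

dataflow = WS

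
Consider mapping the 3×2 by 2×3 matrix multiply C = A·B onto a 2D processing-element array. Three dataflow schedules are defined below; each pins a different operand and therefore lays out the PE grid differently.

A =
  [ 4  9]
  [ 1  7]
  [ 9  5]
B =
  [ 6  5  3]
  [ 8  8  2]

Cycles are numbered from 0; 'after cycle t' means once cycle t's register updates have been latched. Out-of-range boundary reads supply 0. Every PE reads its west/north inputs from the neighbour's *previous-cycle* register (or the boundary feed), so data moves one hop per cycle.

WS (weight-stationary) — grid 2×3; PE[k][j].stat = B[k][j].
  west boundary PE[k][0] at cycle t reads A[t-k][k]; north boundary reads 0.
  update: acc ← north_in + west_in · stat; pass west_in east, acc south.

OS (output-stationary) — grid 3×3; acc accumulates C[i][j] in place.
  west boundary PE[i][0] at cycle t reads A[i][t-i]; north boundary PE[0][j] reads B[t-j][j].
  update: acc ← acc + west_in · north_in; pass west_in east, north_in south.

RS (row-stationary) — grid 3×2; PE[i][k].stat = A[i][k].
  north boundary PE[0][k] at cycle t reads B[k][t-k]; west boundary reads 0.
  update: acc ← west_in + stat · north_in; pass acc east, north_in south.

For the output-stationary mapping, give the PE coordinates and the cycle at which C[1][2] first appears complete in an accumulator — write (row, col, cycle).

(row, col, cycle) = (1, 2, 4)

OS: C[1][2] accumulates in PE[1][2]:
  [0] (1,2) acc=0 (h:0 v:0)
  [1] (1,2) acc=0 (h:0 v:0)
  [2] (1,2) acc=0 (h:0 v:0)
  [3] (1,2) acc=3 (h:1 v:3)
  [4] (1,2) acc=17 (h:7 v:2)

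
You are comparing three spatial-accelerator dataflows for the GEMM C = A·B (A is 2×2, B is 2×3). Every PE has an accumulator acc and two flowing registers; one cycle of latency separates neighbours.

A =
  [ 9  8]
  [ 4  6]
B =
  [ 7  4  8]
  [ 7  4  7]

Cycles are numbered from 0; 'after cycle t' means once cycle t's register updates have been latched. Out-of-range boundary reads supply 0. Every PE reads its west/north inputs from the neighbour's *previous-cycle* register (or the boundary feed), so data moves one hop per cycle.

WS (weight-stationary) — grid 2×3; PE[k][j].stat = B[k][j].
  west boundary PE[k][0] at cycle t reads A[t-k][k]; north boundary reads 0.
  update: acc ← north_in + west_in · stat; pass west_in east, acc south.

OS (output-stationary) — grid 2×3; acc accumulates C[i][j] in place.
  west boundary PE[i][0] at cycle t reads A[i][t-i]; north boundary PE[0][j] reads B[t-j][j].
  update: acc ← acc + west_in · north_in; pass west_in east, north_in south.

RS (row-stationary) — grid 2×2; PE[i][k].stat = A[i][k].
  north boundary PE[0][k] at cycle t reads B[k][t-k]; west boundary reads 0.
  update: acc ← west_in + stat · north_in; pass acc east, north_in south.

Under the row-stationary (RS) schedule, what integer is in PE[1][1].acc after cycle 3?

Tracing RS — 2×2 array, target PE[1][1]:
  @0  [0,1]  acc 0  |  →0  ↓0
  @0  [1,0]  acc 0  |  →0  ↓0
  @0  [1,1]  acc 0  |  →0  ↓0
  @1  [0,1]  acc 119  |  →119  ↓7
  @1  [1,0]  acc 28  |  →28  ↓7
  @1  [1,1]  acc 0  |  →0  ↓0
  @2  [0,1]  acc 68  |  →68  ↓4
  @2  [1,0]  acc 16  |  →16  ↓4
  @2  [1,1]  acc 70  |  →70  ↓7
  @3  [0,1]  acc 128  |  →128  ↓7
  @3  [1,0]  acc 32  |  →32  ↓8
  @3  [1,1]  acc 40  |  →40  ↓4

PE[1][1].acc = 40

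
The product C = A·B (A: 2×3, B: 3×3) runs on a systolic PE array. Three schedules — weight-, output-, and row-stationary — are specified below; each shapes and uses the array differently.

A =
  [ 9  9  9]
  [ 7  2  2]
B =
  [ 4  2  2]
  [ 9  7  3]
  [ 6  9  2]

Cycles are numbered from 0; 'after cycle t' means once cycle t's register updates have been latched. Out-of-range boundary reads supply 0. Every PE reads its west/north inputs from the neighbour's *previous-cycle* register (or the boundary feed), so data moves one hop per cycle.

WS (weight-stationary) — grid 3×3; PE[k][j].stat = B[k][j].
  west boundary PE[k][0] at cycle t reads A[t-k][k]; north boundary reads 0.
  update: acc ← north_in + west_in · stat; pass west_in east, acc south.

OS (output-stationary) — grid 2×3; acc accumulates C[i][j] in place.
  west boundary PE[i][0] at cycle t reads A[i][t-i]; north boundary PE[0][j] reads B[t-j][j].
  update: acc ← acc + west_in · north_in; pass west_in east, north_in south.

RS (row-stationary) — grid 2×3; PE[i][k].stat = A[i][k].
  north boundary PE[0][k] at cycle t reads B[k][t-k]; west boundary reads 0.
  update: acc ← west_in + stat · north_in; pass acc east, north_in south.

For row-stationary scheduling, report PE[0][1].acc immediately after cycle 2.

PE[0][1].acc = 81

RS 2×3: PE[0][1] cycle-by-cycle (with neighbour feeds):
  @0  [0,0]  acc 36  |  →36  ↓4
  @0  [0,1]  acc 0  |  →0  ↓0
  @1  [0,0]  acc 18  |  →18  ↓2
  @1  [0,1]  acc 117  |  →117  ↓9
  @2  [0,0]  acc 18  |  →18  ↓2
  @2  [0,1]  acc 81  |  →81  ↓7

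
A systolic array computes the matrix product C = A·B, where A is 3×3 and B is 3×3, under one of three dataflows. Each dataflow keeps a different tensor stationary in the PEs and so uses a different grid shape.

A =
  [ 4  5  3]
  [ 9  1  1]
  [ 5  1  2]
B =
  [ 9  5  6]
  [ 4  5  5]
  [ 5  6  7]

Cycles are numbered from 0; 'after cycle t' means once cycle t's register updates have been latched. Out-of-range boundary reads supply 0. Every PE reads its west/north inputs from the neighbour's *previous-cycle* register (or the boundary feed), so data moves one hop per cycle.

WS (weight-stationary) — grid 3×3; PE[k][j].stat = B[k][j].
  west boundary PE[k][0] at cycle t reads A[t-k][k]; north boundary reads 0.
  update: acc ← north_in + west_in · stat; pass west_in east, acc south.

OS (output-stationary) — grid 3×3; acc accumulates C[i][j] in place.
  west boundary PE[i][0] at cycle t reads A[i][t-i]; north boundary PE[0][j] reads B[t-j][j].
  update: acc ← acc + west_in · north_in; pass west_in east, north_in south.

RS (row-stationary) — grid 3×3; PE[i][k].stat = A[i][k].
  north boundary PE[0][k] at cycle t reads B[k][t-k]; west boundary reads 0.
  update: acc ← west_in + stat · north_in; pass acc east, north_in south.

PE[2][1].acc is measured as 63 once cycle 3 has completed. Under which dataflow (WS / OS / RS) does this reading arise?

WS [3×3] PE[2][1] across cycles:
  c0 r2c1: 0 / 0 / 0
  c1 r2c1: 0 / 0 / 0
  c2 r2c1: 0 / 0 / 0
  c3 r2c1: 63 / 3 / 63
OS [3×3] PE[2][1] across cycles:
  c0 r2c1: 0 / 0 / 0
  c1 r2c1: 0 / 0 / 0
  c2 r2c1: 0 / 0 / 0
  c3 r2c1: 25 / 5 / 5
RS [3×3] PE[2][1] across cycles:
  c0 r2c1: 0 / 0 / 0
  c1 r2c1: 0 / 0 / 0
  c2 r2c1: 0 / 0 / 0
  c3 r2c1: 49 / 49 / 4

dataflow = WS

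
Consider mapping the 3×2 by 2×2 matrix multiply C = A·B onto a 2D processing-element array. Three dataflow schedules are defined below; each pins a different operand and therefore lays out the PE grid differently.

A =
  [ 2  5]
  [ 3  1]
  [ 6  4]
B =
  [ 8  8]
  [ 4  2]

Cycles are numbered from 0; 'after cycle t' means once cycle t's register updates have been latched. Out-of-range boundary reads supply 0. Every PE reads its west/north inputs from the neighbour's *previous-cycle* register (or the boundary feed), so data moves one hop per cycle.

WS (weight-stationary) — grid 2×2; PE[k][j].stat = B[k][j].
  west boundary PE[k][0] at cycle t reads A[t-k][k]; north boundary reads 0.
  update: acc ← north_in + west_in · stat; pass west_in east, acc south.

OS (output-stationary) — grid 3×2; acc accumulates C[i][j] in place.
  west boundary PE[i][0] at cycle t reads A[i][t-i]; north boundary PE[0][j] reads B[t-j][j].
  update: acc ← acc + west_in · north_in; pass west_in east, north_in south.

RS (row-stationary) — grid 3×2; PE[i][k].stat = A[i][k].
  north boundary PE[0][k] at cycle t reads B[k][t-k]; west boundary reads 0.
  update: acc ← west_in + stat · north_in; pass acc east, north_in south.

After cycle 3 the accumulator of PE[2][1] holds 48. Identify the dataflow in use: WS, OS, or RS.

— WS: 2×2 array has no PE[2][1].
Under OS (3×2), PE[2][1]:
  [0] (2,1) acc=0 (h:0 v:0)
  [1] (2,1) acc=0 (h:0 v:0)
  [2] (2,1) acc=0 (h:0 v:0)
  [3] (2,1) acc=48 (h:6 v:8)
Under RS (3×2), PE[2][1]:
  [0] (2,1) acc=0 (h:0 v:0)
  [1] (2,1) acc=0 (h:0 v:0)
  [2] (2,1) acc=0 (h:0 v:0)
  [3] (2,1) acc=64 (h:64 v:4)

dataflow = OS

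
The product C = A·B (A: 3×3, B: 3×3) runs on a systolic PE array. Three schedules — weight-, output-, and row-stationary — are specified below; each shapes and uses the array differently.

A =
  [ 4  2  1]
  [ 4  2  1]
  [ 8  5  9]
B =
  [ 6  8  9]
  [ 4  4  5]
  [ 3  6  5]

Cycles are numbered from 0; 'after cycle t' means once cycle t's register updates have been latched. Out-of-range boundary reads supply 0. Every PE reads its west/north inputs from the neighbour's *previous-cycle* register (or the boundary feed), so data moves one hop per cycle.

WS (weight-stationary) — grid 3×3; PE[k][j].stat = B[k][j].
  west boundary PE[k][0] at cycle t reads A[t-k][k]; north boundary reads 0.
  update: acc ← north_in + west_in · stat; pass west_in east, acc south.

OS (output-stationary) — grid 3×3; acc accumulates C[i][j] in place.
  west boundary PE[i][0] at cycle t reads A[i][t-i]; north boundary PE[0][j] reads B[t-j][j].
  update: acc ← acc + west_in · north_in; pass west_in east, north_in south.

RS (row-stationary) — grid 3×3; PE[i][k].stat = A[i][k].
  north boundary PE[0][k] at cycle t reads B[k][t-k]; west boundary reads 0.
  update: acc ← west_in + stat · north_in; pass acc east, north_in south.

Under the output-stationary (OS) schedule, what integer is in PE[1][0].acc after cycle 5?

PE[1][0].acc = 35

OS 3×3: PE[1][0] cycle-by-cycle (with neighbour feeds):
  cycle 0: PE[0][0] → acc 24, east 4, south 6
  cycle 0: PE[1][0] → acc 0, east 0, south 0
  cycle 1: PE[0][0] → acc 32, east 2, south 4
  cycle 1: PE[1][0] → acc 24, east 4, south 6
  cycle 2: PE[0][0] → acc 35, east 1, south 3
  cycle 2: PE[1][0] → acc 32, east 2, south 4
  cycle 3: PE[0][0] → acc 35, east 0, south 0
  cycle 3: PE[1][0] → acc 35, east 1, south 3
  cycle 4: PE[0][0] → acc 35, east 0, south 0
  cycle 4: PE[1][0] → acc 35, east 0, south 0
  cycle 5: PE[0][0] → acc 35, east 0, south 0
  cycle 5: PE[1][0] → acc 35, east 0, south 0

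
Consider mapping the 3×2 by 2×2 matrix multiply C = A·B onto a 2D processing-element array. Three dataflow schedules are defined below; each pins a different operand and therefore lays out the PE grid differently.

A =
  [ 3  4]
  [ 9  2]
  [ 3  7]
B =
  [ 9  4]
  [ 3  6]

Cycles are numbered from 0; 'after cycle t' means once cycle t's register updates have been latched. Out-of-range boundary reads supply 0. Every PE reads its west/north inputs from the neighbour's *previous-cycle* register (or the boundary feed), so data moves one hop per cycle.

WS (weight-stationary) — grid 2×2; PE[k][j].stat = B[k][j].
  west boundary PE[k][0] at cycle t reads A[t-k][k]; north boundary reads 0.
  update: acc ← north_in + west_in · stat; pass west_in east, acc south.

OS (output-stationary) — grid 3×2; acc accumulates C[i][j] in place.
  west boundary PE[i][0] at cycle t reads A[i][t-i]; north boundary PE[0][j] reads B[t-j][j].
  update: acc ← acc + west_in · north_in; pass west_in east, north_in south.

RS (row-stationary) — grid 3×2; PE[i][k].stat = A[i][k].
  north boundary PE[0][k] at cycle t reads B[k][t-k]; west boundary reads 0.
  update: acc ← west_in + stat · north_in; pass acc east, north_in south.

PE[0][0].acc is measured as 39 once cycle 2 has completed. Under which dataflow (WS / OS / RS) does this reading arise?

dataflow = OS

Under WS (2×2), PE[0][0]:
  after 0 — PE[0][0] acc=27, pass-E 3, pass-S 27
  after 1 — PE[0][0] acc=81, pass-E 9, pass-S 81
  after 2 — PE[0][0] acc=27, pass-E 3, pass-S 27
Under OS (3×2), PE[0][0]:
  after 0 — PE[0][0] acc=27, pass-E 3, pass-S 9
  after 1 — PE[0][0] acc=39, pass-E 4, pass-S 3
  after 2 — PE[0][0] acc=39, pass-E 0, pass-S 0
Under RS (3×2), PE[0][0]:
  after 0 — PE[0][0] acc=27, pass-E 27, pass-S 9
  after 1 — PE[0][0] acc=12, pass-E 12, pass-S 4
  after 2 — PE[0][0] acc=0, pass-E 0, pass-S 0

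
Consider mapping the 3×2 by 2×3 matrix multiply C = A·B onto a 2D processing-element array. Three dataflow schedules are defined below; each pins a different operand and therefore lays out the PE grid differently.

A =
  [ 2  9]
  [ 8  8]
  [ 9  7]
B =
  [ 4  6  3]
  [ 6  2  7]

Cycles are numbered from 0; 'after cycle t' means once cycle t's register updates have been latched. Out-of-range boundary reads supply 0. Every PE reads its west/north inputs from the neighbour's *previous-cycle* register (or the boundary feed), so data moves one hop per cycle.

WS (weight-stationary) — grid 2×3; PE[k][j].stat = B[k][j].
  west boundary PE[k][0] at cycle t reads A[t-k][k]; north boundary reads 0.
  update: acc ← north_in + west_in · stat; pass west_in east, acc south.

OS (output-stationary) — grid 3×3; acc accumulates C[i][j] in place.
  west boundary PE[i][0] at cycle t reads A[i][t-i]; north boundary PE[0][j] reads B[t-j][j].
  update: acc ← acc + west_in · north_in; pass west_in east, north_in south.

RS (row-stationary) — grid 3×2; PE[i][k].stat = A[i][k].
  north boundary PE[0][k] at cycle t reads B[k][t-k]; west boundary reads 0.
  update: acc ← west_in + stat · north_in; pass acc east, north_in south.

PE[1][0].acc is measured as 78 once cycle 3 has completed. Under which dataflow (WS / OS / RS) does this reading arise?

Under WS (2×3), PE[1][0]:
  @0  [1,0]  acc 0  |  →0  ↓0
  @1  [1,0]  acc 62  |  →9  ↓62
  @2  [1,0]  acc 80  |  →8  ↓80
  @3  [1,0]  acc 78  |  →7  ↓78
Under OS (3×3), PE[1][0]:
  @0  [1,0]  acc 0  |  →0  ↓0
  @1  [1,0]  acc 32  |  →8  ↓4
  @2  [1,0]  acc 80  |  →8  ↓6
  @3  [1,0]  acc 80  |  →0  ↓0
Under RS (3×2), PE[1][0]:
  @0  [1,0]  acc 0  |  →0  ↓0
  @1  [1,0]  acc 32  |  →32  ↓4
  @2  [1,0]  acc 48  |  →48  ↓6
  @3  [1,0]  acc 24  |  →24  ↓3

dataflow = WS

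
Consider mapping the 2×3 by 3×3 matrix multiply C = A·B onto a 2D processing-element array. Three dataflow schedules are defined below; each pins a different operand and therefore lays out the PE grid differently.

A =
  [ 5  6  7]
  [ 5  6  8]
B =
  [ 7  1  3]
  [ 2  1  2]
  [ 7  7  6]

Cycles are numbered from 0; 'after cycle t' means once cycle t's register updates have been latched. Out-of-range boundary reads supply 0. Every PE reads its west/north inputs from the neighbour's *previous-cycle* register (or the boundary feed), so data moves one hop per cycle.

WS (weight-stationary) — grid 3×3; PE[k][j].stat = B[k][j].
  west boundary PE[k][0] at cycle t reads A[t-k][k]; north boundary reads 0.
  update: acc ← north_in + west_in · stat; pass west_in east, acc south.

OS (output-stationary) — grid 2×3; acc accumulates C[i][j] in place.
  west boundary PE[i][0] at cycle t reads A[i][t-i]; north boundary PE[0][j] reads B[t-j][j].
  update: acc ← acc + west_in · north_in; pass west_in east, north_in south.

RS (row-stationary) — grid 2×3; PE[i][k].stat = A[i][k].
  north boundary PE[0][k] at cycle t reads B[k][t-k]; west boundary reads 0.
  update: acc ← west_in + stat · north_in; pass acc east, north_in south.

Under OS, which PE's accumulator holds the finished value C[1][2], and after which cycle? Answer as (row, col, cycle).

(row, col, cycle) = (1, 2, 5)

OS: C[1][2] accumulates in PE[1][2]:
  c0 r1c2: 0 / 0 / 0
  c1 r1c2: 0 / 0 / 0
  c2 r1c2: 0 / 0 / 0
  c3 r1c2: 15 / 5 / 3
  c4 r1c2: 27 / 6 / 2
  c5 r1c2: 75 / 8 / 6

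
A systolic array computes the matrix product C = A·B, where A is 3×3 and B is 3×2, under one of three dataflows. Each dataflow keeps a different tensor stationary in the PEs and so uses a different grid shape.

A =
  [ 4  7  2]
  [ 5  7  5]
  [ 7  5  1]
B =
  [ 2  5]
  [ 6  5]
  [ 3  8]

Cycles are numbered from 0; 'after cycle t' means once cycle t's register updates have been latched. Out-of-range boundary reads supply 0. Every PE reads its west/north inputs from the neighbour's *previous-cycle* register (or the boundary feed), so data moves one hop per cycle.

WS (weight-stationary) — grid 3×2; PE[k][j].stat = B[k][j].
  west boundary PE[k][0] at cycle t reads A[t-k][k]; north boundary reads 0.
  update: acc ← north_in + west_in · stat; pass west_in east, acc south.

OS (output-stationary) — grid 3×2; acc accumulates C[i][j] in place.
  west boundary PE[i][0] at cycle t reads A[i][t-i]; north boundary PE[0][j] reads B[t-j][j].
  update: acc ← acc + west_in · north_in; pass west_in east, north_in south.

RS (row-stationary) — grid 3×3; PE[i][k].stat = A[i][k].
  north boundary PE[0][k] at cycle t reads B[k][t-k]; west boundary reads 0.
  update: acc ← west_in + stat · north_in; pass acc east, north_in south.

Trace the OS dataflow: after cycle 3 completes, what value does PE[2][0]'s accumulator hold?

OS (3×2). Following PE[2][0] plus its west/north inputs:
  cycle 0: PE[1][0] → acc 0, east 0, south 0
  cycle 0: PE[2][0] → acc 0, east 0, south 0
  cycle 1: PE[1][0] → acc 10, east 5, south 2
  cycle 1: PE[2][0] → acc 0, east 0, south 0
  cycle 2: PE[1][0] → acc 52, east 7, south 6
  cycle 2: PE[2][0] → acc 14, east 7, south 2
  cycle 3: PE[1][0] → acc 67, east 5, south 3
  cycle 3: PE[2][0] → acc 44, east 5, south 6

PE[2][0].acc = 44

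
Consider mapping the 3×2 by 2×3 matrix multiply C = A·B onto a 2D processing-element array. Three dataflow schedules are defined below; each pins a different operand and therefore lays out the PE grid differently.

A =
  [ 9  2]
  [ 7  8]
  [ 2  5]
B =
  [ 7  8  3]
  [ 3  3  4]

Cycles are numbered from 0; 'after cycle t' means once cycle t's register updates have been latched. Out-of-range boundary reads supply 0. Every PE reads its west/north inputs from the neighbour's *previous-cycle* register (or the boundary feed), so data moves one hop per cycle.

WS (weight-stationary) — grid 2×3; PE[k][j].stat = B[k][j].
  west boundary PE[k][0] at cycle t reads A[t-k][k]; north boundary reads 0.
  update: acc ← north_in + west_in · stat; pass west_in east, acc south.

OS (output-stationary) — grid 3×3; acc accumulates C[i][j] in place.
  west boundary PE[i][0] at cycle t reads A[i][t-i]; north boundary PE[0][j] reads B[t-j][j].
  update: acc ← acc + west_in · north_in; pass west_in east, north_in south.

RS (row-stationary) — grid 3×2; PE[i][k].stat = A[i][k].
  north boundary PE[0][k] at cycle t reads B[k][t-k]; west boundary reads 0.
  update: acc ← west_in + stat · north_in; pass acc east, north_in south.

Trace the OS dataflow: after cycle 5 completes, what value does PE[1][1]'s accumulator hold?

Tracing OS — 3×3 array, target PE[1][1]:
  c0 r0c1: 0 / 0 / 0
  c0 r1c0: 0 / 0 / 0
  c0 r1c1: 0 / 0 / 0
  c1 r0c1: 72 / 9 / 8
  c1 r1c0: 49 / 7 / 7
  c1 r1c1: 0 / 0 / 0
  c2 r0c1: 78 / 2 / 3
  c2 r1c0: 73 / 8 / 3
  c2 r1c1: 56 / 7 / 8
  c3 r0c1: 78 / 0 / 0
  c3 r1c0: 73 / 0 / 0
  c3 r1c1: 80 / 8 / 3
  c4 r0c1: 78 / 0 / 0
  c4 r1c0: 73 / 0 / 0
  c4 r1c1: 80 / 0 / 0
  c5 r0c1: 78 / 0 / 0
  c5 r1c0: 73 / 0 / 0
  c5 r1c1: 80 / 0 / 0

PE[1][1].acc = 80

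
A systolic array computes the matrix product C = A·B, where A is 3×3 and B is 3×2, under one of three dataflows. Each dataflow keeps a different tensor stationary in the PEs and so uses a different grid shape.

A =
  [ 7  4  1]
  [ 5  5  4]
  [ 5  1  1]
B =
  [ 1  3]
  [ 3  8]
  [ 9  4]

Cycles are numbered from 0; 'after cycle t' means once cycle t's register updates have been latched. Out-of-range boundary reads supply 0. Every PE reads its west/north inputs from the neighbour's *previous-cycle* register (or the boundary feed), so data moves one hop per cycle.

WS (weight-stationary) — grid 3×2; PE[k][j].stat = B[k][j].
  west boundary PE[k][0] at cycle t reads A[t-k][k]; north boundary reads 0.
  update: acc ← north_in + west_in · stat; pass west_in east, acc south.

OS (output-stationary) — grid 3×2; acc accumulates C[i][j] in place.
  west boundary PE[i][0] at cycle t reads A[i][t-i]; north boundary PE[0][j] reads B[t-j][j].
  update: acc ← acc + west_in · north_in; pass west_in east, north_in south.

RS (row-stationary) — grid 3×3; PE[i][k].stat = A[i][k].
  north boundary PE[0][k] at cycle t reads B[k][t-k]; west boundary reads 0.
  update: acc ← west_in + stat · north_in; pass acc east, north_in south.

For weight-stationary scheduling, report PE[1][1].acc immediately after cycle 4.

WS on a 3×2 grid — tracing PE[1][1] and its feeders:
  t=0 PE[0][1]: acc=0 h=0 v=0
  t=0 PE[1][0]: acc=0 h=0 v=0
  t=0 PE[1][1]: acc=0 h=0 v=0
  t=1 PE[0][1]: acc=21 h=7 v=21
  t=1 PE[1][0]: acc=19 h=4 v=19
  t=1 PE[1][1]: acc=0 h=0 v=0
  t=2 PE[0][1]: acc=15 h=5 v=15
  t=2 PE[1][0]: acc=20 h=5 v=20
  t=2 PE[1][1]: acc=53 h=4 v=53
  t=3 PE[0][1]: acc=15 h=5 v=15
  t=3 PE[1][0]: acc=8 h=1 v=8
  t=3 PE[1][1]: acc=55 h=5 v=55
  t=4 PE[0][1]: acc=0 h=0 v=0
  t=4 PE[1][0]: acc=0 h=0 v=0
  t=4 PE[1][1]: acc=23 h=1 v=23

PE[1][1].acc = 23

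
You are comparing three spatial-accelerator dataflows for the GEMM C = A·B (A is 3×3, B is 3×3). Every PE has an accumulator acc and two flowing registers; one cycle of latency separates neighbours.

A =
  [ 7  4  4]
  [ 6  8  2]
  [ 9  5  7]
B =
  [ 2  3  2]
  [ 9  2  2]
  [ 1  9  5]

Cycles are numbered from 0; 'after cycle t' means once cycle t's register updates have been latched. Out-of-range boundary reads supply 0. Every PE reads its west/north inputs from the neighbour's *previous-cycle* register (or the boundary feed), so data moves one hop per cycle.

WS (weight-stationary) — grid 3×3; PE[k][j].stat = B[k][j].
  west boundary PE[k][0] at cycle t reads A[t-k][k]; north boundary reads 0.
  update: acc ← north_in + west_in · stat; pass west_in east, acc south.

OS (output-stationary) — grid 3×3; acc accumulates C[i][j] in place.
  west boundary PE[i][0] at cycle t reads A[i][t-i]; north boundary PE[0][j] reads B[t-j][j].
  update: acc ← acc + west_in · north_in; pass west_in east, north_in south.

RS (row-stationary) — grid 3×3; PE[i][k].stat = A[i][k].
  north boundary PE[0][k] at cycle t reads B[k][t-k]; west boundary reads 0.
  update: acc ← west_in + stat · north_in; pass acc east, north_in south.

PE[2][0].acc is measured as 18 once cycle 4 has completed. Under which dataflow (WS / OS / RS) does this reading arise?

dataflow = RS

— WS: 3×3; PE[2][0] trace:
  after 0 — PE[2][0] acc=0, pass-E 0, pass-S 0
  after 1 — PE[2][0] acc=0, pass-E 0, pass-S 0
  after 2 — PE[2][0] acc=54, pass-E 4, pass-S 54
  after 3 — PE[2][0] acc=86, pass-E 2, pass-S 86
  after 4 — PE[2][0] acc=70, pass-E 7, pass-S 70
— OS: 3×3; PE[2][0] trace:
  after 0 — PE[2][0] acc=0, pass-E 0, pass-S 0
  after 1 — PE[2][0] acc=0, pass-E 0, pass-S 0
  after 2 — PE[2][0] acc=18, pass-E 9, pass-S 2
  after 3 — PE[2][0] acc=63, pass-E 5, pass-S 9
  after 4 — PE[2][0] acc=70, pass-E 7, pass-S 1
— RS: 3×3; PE[2][0] trace:
  after 0 — PE[2][0] acc=0, pass-E 0, pass-S 0
  after 1 — PE[2][0] acc=0, pass-E 0, pass-S 0
  after 2 — PE[2][0] acc=18, pass-E 18, pass-S 2
  after 3 — PE[2][0] acc=27, pass-E 27, pass-S 3
  after 4 — PE[2][0] acc=18, pass-E 18, pass-S 2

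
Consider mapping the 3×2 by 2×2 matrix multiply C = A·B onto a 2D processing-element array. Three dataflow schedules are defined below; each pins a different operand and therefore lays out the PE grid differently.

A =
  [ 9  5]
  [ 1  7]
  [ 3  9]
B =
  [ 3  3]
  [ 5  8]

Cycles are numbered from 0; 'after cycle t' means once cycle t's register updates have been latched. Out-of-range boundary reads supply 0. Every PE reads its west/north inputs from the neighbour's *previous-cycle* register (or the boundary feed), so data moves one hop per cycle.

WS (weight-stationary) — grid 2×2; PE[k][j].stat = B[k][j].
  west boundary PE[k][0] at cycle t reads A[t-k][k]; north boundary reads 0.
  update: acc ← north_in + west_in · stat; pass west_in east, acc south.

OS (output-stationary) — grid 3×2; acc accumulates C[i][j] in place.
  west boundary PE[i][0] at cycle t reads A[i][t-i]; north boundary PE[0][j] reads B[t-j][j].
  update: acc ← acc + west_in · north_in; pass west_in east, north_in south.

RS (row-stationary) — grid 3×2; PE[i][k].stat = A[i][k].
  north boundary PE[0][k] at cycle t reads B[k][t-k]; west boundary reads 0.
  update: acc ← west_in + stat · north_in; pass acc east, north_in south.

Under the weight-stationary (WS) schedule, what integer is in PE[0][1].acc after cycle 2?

PE[0][1].acc = 3

WS (2×2). Following PE[0][1] plus its west/north inputs:
  @0  [0,0]  acc 27  |  →9  ↓27
  @0  [0,1]  acc 0  |  →0  ↓0
  @1  [0,0]  acc 3  |  →1  ↓3
  @1  [0,1]  acc 27  |  →9  ↓27
  @2  [0,0]  acc 9  |  →3  ↓9
  @2  [0,1]  acc 3  |  →1  ↓3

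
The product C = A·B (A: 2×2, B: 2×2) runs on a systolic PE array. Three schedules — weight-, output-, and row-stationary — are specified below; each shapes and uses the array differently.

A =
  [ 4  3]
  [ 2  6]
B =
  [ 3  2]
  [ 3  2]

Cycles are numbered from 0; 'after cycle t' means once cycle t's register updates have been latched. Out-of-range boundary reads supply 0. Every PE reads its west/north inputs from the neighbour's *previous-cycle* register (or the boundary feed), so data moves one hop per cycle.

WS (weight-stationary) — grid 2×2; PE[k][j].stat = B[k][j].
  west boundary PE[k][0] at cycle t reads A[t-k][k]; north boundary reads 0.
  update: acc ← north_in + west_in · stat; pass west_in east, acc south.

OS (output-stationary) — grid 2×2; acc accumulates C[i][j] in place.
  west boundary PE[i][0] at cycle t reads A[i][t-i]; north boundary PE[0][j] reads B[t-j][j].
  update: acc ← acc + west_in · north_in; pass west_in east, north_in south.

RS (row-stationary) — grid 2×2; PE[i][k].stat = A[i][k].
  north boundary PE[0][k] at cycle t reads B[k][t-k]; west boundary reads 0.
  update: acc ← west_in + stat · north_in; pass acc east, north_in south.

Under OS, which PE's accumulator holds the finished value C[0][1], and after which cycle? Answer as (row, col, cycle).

(row, col, cycle) = (0, 1, 2)

Under OS, C[0][1] lands at PE[0][1]:
  [0] (0,1) acc=0 (h:0 v:0)
  [1] (0,1) acc=8 (h:4 v:2)
  [2] (0,1) acc=14 (h:3 v:2)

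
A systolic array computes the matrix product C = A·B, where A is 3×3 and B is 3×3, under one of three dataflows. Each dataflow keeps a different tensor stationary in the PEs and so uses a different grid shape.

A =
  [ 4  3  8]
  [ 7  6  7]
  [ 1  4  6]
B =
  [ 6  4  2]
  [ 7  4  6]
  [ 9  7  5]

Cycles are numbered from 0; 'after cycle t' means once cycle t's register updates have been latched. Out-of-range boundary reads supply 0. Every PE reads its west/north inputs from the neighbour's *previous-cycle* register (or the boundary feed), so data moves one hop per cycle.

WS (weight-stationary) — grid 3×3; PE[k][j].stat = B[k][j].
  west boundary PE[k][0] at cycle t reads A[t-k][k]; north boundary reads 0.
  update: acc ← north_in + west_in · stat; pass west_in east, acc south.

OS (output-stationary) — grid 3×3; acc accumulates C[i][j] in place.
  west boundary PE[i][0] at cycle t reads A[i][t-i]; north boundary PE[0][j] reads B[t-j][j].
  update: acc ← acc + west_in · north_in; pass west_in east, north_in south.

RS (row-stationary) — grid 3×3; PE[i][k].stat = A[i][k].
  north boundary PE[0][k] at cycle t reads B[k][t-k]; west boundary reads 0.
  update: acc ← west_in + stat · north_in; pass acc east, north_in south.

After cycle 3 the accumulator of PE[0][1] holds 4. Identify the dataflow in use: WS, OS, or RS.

dataflow = WS

WS (3×3 grid), PE[0][1]:
  step 0 · PE0,1: acc=0; fwd→0 fwd↓0
  step 1 · PE0,1: acc=16; fwd→4 fwd↓16
  step 2 · PE0,1: acc=28; fwd→7 fwd↓28
  step 3 · PE0,1: acc=4; fwd→1 fwd↓4
OS (3×3 grid), PE[0][1]:
  step 0 · PE0,1: acc=0; fwd→0 fwd↓0
  step 1 · PE0,1: acc=16; fwd→4 fwd↓4
  step 2 · PE0,1: acc=28; fwd→3 fwd↓4
  step 3 · PE0,1: acc=84; fwd→8 fwd↓7
RS (3×3 grid), PE[0][1]:
  step 0 · PE0,1: acc=0; fwd→0 fwd↓0
  step 1 · PE0,1: acc=45; fwd→45 fwd↓7
  step 2 · PE0,1: acc=28; fwd→28 fwd↓4
  step 3 · PE0,1: acc=26; fwd→26 fwd↓6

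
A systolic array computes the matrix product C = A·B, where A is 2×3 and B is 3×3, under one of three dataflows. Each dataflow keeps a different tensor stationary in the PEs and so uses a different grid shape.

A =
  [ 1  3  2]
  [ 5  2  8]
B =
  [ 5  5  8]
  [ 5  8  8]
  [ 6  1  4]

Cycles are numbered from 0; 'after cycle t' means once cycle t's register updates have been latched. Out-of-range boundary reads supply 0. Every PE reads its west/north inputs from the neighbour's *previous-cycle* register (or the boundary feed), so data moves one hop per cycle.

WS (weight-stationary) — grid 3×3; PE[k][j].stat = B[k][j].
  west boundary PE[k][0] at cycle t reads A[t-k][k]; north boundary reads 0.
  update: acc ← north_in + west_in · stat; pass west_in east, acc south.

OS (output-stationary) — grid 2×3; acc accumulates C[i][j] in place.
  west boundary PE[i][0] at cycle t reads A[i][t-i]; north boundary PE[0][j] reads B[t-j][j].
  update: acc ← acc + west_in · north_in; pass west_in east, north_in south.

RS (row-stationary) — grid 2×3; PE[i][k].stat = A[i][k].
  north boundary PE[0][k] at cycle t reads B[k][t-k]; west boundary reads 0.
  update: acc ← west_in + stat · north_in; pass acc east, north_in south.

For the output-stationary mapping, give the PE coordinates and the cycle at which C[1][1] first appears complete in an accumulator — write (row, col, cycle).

OS — PE[1][1] is where C[1][1] collects:
  step 0 · PE1,1: acc=0; fwd→0 fwd↓0
  step 1 · PE1,1: acc=0; fwd→0 fwd↓0
  step 2 · PE1,1: acc=25; fwd→5 fwd↓5
  step 3 · PE1,1: acc=41; fwd→2 fwd↓8
  step 4 · PE1,1: acc=49; fwd→8 fwd↓1

(row, col, cycle) = (1, 1, 4)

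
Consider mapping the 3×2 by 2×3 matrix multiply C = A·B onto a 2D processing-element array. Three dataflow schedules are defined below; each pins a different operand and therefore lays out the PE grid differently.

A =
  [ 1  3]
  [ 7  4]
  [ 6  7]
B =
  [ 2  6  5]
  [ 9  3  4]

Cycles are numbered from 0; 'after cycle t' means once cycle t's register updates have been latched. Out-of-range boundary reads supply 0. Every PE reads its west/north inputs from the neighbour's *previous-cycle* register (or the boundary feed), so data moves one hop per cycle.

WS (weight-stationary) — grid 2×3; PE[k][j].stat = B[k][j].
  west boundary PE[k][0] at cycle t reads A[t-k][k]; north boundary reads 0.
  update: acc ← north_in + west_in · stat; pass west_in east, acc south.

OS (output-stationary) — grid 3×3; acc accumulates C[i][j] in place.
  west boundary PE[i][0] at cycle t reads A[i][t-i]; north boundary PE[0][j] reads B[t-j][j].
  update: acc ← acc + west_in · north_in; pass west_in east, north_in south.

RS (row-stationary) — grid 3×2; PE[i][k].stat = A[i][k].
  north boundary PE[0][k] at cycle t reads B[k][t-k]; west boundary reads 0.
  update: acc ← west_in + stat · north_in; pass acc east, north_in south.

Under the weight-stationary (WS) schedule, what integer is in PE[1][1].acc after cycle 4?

WS on a 2×3 grid — tracing PE[1][1] and its feeders:
  step 0 · PE0,1: acc=0; fwd→0 fwd↓0
  step 0 · PE1,0: acc=0; fwd→0 fwd↓0
  step 0 · PE1,1: acc=0; fwd→0 fwd↓0
  step 1 · PE0,1: acc=6; fwd→1 fwd↓6
  step 1 · PE1,0: acc=29; fwd→3 fwd↓29
  step 1 · PE1,1: acc=0; fwd→0 fwd↓0
  step 2 · PE0,1: acc=42; fwd→7 fwd↓42
  step 2 · PE1,0: acc=50; fwd→4 fwd↓50
  step 2 · PE1,1: acc=15; fwd→3 fwd↓15
  step 3 · PE0,1: acc=36; fwd→6 fwd↓36
  step 3 · PE1,0: acc=75; fwd→7 fwd↓75
  step 3 · PE1,1: acc=54; fwd→4 fwd↓54
  step 4 · PE0,1: acc=0; fwd→0 fwd↓0
  step 4 · PE1,0: acc=0; fwd→0 fwd↓0
  step 4 · PE1,1: acc=57; fwd→7 fwd↓57

PE[1][1].acc = 57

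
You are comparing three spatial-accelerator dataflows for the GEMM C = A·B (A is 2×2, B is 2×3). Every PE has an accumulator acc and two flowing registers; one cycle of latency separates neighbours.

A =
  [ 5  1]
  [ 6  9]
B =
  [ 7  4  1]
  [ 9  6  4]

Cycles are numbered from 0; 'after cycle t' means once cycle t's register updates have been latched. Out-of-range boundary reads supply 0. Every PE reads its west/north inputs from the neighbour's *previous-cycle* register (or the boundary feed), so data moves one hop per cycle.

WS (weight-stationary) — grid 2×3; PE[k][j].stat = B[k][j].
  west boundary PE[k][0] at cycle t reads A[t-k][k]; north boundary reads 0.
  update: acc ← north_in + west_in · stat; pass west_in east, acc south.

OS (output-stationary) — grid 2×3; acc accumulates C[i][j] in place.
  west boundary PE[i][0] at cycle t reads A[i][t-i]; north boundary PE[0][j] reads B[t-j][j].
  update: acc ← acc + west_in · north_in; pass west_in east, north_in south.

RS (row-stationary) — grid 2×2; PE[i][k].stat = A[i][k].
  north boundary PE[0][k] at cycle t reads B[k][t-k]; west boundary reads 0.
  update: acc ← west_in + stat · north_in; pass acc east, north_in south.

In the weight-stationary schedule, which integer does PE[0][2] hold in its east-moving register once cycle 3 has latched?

register = 6

WS on a 2×3 grid — tracing PE[0][2] and its feeders:
  after 0 — PE[0][1] acc=0, pass-E 0, pass-S 0
  after 0 — PE[0][2] acc=0, pass-E 0, pass-S 0
  after 1 — PE[0][1] acc=20, pass-E 5, pass-S 20
  after 1 — PE[0][2] acc=0, pass-E 0, pass-S 0
  after 2 — PE[0][1] acc=24, pass-E 6, pass-S 24
  after 2 — PE[0][2] acc=5, pass-E 5, pass-S 5
  after 3 — PE[0][1] acc=0, pass-E 0, pass-S 0
  after 3 — PE[0][2] acc=6, pass-E 6, pass-S 6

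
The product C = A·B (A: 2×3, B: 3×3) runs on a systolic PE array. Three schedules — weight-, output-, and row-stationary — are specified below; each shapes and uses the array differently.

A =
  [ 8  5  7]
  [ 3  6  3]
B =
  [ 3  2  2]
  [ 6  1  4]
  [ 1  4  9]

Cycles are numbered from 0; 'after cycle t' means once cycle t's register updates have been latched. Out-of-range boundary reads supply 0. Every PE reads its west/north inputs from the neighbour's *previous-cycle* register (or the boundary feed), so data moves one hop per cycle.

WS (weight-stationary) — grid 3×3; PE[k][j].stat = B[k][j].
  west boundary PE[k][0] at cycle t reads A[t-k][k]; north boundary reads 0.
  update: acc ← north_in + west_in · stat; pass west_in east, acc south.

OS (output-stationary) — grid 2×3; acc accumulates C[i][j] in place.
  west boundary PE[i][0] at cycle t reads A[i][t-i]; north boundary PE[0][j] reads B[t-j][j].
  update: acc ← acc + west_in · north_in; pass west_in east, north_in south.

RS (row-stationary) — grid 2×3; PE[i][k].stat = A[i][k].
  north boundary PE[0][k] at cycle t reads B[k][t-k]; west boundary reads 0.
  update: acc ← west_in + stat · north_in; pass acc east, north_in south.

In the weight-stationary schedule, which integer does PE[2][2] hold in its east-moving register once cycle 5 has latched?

WS 3×3: PE[2][2] cycle-by-cycle (with neighbour feeds):
  [0] (1,2) acc=0 (h:0 v:0)
  [0] (2,1) acc=0 (h:0 v:0)
  [0] (2,2) acc=0 (h:0 v:0)
  [1] (1,2) acc=0 (h:0 v:0)
  [1] (2,1) acc=0 (h:0 v:0)
  [1] (2,2) acc=0 (h:0 v:0)
  [2] (1,2) acc=0 (h:0 v:0)
  [2] (2,1) acc=0 (h:0 v:0)
  [2] (2,2) acc=0 (h:0 v:0)
  [3] (1,2) acc=36 (h:5 v:36)
  [3] (2,1) acc=49 (h:7 v:49)
  [3] (2,2) acc=0 (h:0 v:0)
  [4] (1,2) acc=30 (h:6 v:30)
  [4] (2,1) acc=24 (h:3 v:24)
  [4] (2,2) acc=99 (h:7 v:99)
  [5] (1,2) acc=0 (h:0 v:0)
  [5] (2,1) acc=0 (h:0 v:0)
  [5] (2,2) acc=57 (h:3 v:57)

register = 3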